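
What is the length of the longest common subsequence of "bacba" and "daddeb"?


LCS of "bacba" and "daddeb"
DP table:
           d    a    d    d    e    b
      0    0    0    0    0    0    0
  b   0    0    0    0    0    0    1
  a   0    0    1    1    1    1    1
  c   0    0    1    1    1    1    1
  b   0    0    1    1    1    1    2
  a   0    0    1    1    1    1    2
LCS length = dp[5][6] = 2

2


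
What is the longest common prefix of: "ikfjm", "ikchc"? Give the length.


Words: ikfjm, ikchc
  Position 0: all 'i' => match
  Position 1: all 'k' => match
  Position 2: ('f', 'c') => mismatch, stop
LCP = "ik" (length 2)

2


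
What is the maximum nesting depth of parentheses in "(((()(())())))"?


Input: "(((()(())())))"
Tracking depth:
  Position 0 '(': depth becomes 1
  Position 1 '(': depth becomes 2
  Position 2 '(': depth becomes 3
  Position 3 '(': depth becomes 4
  Position 4 ')': depth becomes 3
  Position 5 '(': depth becomes 4
  Position 6 '(': depth becomes 5
  Position 7 ')': depth becomes 4
  Position 8 ')': depth becomes 3
  Position 9 '(': depth becomes 4
  Position 10 ')': depth becomes 3
  Position 11 ')': depth becomes 2
  Position 12 ')': depth becomes 1
  Position 13 ')': depth becomes 0
Maximum depth reached: 5

5


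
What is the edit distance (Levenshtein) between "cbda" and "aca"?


Computing edit distance: "cbda" -> "aca"
DP table:
           a    c    a
      0    1    2    3
  c   1    1    1    2
  b   2    2    2    2
  d   3    3    3    3
  a   4    3    4    3
Edit distance = dp[4][3] = 3

3


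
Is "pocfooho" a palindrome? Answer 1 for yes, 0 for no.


Input: pocfooho
Reversed: ohoofcop
  Compare pos 0 ('p') with pos 7 ('o'): MISMATCH
  Compare pos 1 ('o') with pos 6 ('h'): MISMATCH
  Compare pos 2 ('c') with pos 5 ('o'): MISMATCH
  Compare pos 3 ('f') with pos 4 ('o'): MISMATCH
Result: not a palindrome

0


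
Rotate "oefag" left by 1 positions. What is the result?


Input: "oefag", rotate left by 1
First 1 characters: "o"
Remaining characters: "efag"
Concatenate remaining + first: "efag" + "o" = "efago"

efago


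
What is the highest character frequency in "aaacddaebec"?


Input: aaacddaebec
Character counts:
  'a': 4
  'b': 1
  'c': 2
  'd': 2
  'e': 2
Maximum frequency: 4

4


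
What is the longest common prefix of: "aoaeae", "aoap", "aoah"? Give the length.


Words: aoaeae, aoap, aoah
  Position 0: all 'a' => match
  Position 1: all 'o' => match
  Position 2: all 'a' => match
  Position 3: ('e', 'p', 'h') => mismatch, stop
LCP = "aoa" (length 3)

3


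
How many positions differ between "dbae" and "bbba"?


Comparing "dbae" and "bbba" position by position:
  Position 0: 'd' vs 'b' => DIFFER
  Position 1: 'b' vs 'b' => same
  Position 2: 'a' vs 'b' => DIFFER
  Position 3: 'e' vs 'a' => DIFFER
Positions that differ: 3

3


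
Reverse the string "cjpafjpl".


Input: cjpafjpl
Reading characters right to left:
  Position 7: 'l'
  Position 6: 'p'
  Position 5: 'j'
  Position 4: 'f'
  Position 3: 'a'
  Position 2: 'p'
  Position 1: 'j'
  Position 0: 'c'
Reversed: lpjfapjc

lpjfapjc


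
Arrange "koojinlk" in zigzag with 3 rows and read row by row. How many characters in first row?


Zigzag "koojinlk" into 3 rows:
Placing characters:
  'k' => row 0
  'o' => row 1
  'o' => row 2
  'j' => row 1
  'i' => row 0
  'n' => row 1
  'l' => row 2
  'k' => row 1
Rows:
  Row 0: "ki"
  Row 1: "ojnk"
  Row 2: "ol"
First row length: 2

2


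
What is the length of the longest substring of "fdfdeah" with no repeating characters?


Input: "fdfdeah"
Sliding window (track last position of each char):
  Position 0 ('f'): window [0,0] length 1 -- new best
  Position 1 ('d'): window [0,1] length 2 -- new best
  Position 2 ('f'): repeat (last at 0), move window start to 1
  Position 2 ('f'): window [1,2] length 2
  Position 3 ('d'): repeat (last at 1), move window start to 2
  Position 3 ('d'): window [2,3] length 2
  Position 4 ('e'): window [2,4] length 3 -- new best
  Position 5 ('a'): window [2,5] length 4 -- new best
  Position 6 ('h'): window [2,6] length 5 -- new best
Longest substring with no repeats: "fdeah" with length 5

5


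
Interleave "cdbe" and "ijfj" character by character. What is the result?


Interleaving "cdbe" and "ijfj":
  Position 0: 'c' from first, 'i' from second => "ci"
  Position 1: 'd' from first, 'j' from second => "dj"
  Position 2: 'b' from first, 'f' from second => "bf"
  Position 3: 'e' from first, 'j' from second => "ej"
Result: cidjbfej

cidjbfej


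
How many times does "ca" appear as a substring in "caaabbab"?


Searching for "ca" in "caaabbab"
Scanning each position:
  Position 0: "ca" => MATCH
  Position 1: "aa" => no
  Position 2: "aa" => no
  Position 3: "ab" => no
  Position 4: "bb" => no
  Position 5: "ba" => no
  Position 6: "ab" => no
Total occurrences: 1

1


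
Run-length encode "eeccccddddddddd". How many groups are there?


Input: eeccccddddddddd
Scanning for consecutive runs:
  Group 1: 'e' x 2 (positions 0-1)
  Group 2: 'c' x 4 (positions 2-5)
  Group 3: 'd' x 9 (positions 6-14)
Total groups: 3

3


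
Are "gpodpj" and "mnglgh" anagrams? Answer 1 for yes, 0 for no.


Strings: "gpodpj", "mnglgh"
Sorted first:  dgjopp
Sorted second: gghlmn
Differ at position 0: 'd' vs 'g' => not anagrams

0


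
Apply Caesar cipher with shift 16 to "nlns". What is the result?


Caesar cipher: shift "nlns" by 16
  'n' (pos 13) + 16 = pos 3 = 'd'
  'l' (pos 11) + 16 = pos 1 = 'b'
  'n' (pos 13) + 16 = pos 3 = 'd'
  's' (pos 18) + 16 = pos 8 = 'i'
Result: dbdi

dbdi


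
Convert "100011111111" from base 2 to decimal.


Input: "100011111111" in base 2
Positional expansion:
  Digit '1' (value 1) x 2^11 = 2048
  Digit '0' (value 0) x 2^10 = 0
  Digit '0' (value 0) x 2^9 = 0
  Digit '0' (value 0) x 2^8 = 0
  Digit '1' (value 1) x 2^7 = 128
  Digit '1' (value 1) x 2^6 = 64
  Digit '1' (value 1) x 2^5 = 32
  Digit '1' (value 1) x 2^4 = 16
  Digit '1' (value 1) x 2^3 = 8
  Digit '1' (value 1) x 2^2 = 4
  Digit '1' (value 1) x 2^1 = 2
  Digit '1' (value 1) x 2^0 = 1
Sum = 2303

2303


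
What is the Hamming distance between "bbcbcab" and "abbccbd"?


Comparing "bbcbcab" and "abbccbd" position by position:
  Position 0: 'b' vs 'a' => differ
  Position 1: 'b' vs 'b' => same
  Position 2: 'c' vs 'b' => differ
  Position 3: 'b' vs 'c' => differ
  Position 4: 'c' vs 'c' => same
  Position 5: 'a' vs 'b' => differ
  Position 6: 'b' vs 'd' => differ
Total differences (Hamming distance): 5

5


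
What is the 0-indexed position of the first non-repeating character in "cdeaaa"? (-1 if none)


Input: cdeaaa
Character frequencies:
  'a': 3
  'c': 1
  'd': 1
  'e': 1
Scanning left to right for freq == 1:
  Position 0 ('c'): unique! => answer = 0

0


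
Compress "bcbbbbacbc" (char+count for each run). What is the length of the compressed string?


Input: bcbbbbacbc
Runs:
  'b' x 1 => "b1"
  'c' x 1 => "c1"
  'b' x 4 => "b4"
  'a' x 1 => "a1"
  'c' x 1 => "c1"
  'b' x 1 => "b1"
  'c' x 1 => "c1"
Compressed: "b1c1b4a1c1b1c1"
Compressed length: 14

14


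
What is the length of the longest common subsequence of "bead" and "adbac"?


LCS of "bead" and "adbac"
DP table:
           a    d    b    a    c
      0    0    0    0    0    0
  b   0    0    0    1    1    1
  e   0    0    0    1    1    1
  a   0    1    1    1    2    2
  d   0    1    2    2    2    2
LCS length = dp[4][5] = 2

2


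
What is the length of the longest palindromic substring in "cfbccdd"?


Input: "cfbccdd"
Checking substrings for palindromes:
  [3:5] "cc" (len 2) => palindrome
  [5:7] "dd" (len 2) => palindrome
Longest palindromic substring: "cc" with length 2

2


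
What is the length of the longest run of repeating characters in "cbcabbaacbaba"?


Input: "cbcabbaacbaba"
Scanning for longest run:
  Position 1 ('b'): new char, reset run to 1
  Position 2 ('c'): new char, reset run to 1
  Position 3 ('a'): new char, reset run to 1
  Position 4 ('b'): new char, reset run to 1
  Position 5 ('b'): continues run of 'b', length=2
  Position 6 ('a'): new char, reset run to 1
  Position 7 ('a'): continues run of 'a', length=2
  Position 8 ('c'): new char, reset run to 1
  Position 9 ('b'): new char, reset run to 1
  Position 10 ('a'): new char, reset run to 1
  Position 11 ('b'): new char, reset run to 1
  Position 12 ('a'): new char, reset run to 1
Longest run: 'b' with length 2

2


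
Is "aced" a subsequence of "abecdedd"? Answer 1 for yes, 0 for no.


Check if "aced" is a subsequence of "abecdedd"
Greedy scan:
  Position 0 ('a'): matches sub[0] = 'a'
  Position 1 ('b'): no match needed
  Position 2 ('e'): no match needed
  Position 3 ('c'): matches sub[1] = 'c'
  Position 4 ('d'): no match needed
  Position 5 ('e'): matches sub[2] = 'e'
  Position 6 ('d'): matches sub[3] = 'd'
  Position 7 ('d'): no match needed
All 4 characters matched => is a subsequence

1


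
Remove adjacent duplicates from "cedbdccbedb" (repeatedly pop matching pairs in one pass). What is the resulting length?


Input: cedbdccbedb
Stack-based adjacent duplicate removal:
  Read 'c': push. Stack: c
  Read 'e': push. Stack: ce
  Read 'd': push. Stack: ced
  Read 'b': push. Stack: cedb
  Read 'd': push. Stack: cedbd
  Read 'c': push. Stack: cedbdc
  Read 'c': matches stack top 'c' => pop. Stack: cedbd
  Read 'b': push. Stack: cedbdb
  Read 'e': push. Stack: cedbdbe
  Read 'd': push. Stack: cedbdbed
  Read 'b': push. Stack: cedbdbedb
Final stack: "cedbdbedb" (length 9)

9


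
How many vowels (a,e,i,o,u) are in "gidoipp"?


Input: gidoipp
Checking each character:
  'g' at position 0: consonant
  'i' at position 1: vowel (running total: 1)
  'd' at position 2: consonant
  'o' at position 3: vowel (running total: 2)
  'i' at position 4: vowel (running total: 3)
  'p' at position 5: consonant
  'p' at position 6: consonant
Total vowels: 3

3


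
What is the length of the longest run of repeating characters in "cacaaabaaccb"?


Input: "cacaaabaaccb"
Scanning for longest run:
  Position 1 ('a'): new char, reset run to 1
  Position 2 ('c'): new char, reset run to 1
  Position 3 ('a'): new char, reset run to 1
  Position 4 ('a'): continues run of 'a', length=2
  Position 5 ('a'): continues run of 'a', length=3
  Position 6 ('b'): new char, reset run to 1
  Position 7 ('a'): new char, reset run to 1
  Position 8 ('a'): continues run of 'a', length=2
  Position 9 ('c'): new char, reset run to 1
  Position 10 ('c'): continues run of 'c', length=2
  Position 11 ('b'): new char, reset run to 1
Longest run: 'a' with length 3

3


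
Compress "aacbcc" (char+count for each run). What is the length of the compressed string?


Input: aacbcc
Runs:
  'a' x 2 => "a2"
  'c' x 1 => "c1"
  'b' x 1 => "b1"
  'c' x 2 => "c2"
Compressed: "a2c1b1c2"
Compressed length: 8

8


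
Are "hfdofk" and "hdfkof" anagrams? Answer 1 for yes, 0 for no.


Strings: "hfdofk", "hdfkof"
Sorted first:  dffhko
Sorted second: dffhko
Sorted forms match => anagrams

1


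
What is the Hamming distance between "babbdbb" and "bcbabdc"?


Comparing "babbdbb" and "bcbabdc" position by position:
  Position 0: 'b' vs 'b' => same
  Position 1: 'a' vs 'c' => differ
  Position 2: 'b' vs 'b' => same
  Position 3: 'b' vs 'a' => differ
  Position 4: 'd' vs 'b' => differ
  Position 5: 'b' vs 'd' => differ
  Position 6: 'b' vs 'c' => differ
Total differences (Hamming distance): 5

5


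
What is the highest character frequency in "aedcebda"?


Input: aedcebda
Character counts:
  'a': 2
  'b': 1
  'c': 1
  'd': 2
  'e': 2
Maximum frequency: 2

2


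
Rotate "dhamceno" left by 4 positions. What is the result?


Input: "dhamceno", rotate left by 4
First 4 characters: "dham"
Remaining characters: "ceno"
Concatenate remaining + first: "ceno" + "dham" = "cenodham"

cenodham


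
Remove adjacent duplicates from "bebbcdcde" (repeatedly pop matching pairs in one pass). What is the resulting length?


Input: bebbcdcde
Stack-based adjacent duplicate removal:
  Read 'b': push. Stack: b
  Read 'e': push. Stack: be
  Read 'b': push. Stack: beb
  Read 'b': matches stack top 'b' => pop. Stack: be
  Read 'c': push. Stack: bec
  Read 'd': push. Stack: becd
  Read 'c': push. Stack: becdc
  Read 'd': push. Stack: becdcd
  Read 'e': push. Stack: becdcde
Final stack: "becdcde" (length 7)

7


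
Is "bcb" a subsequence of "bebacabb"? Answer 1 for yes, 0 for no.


Check if "bcb" is a subsequence of "bebacabb"
Greedy scan:
  Position 0 ('b'): matches sub[0] = 'b'
  Position 1 ('e'): no match needed
  Position 2 ('b'): no match needed
  Position 3 ('a'): no match needed
  Position 4 ('c'): matches sub[1] = 'c'
  Position 5 ('a'): no match needed
  Position 6 ('b'): matches sub[2] = 'b'
  Position 7 ('b'): no match needed
All 3 characters matched => is a subsequence

1


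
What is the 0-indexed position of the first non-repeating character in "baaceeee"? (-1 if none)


Input: baaceeee
Character frequencies:
  'a': 2
  'b': 1
  'c': 1
  'e': 4
Scanning left to right for freq == 1:
  Position 0 ('b'): unique! => answer = 0

0


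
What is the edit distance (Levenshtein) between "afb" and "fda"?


Computing edit distance: "afb" -> "fda"
DP table:
           f    d    a
      0    1    2    3
  a   1    1    2    2
  f   2    1    2    3
  b   3    2    2    3
Edit distance = dp[3][3] = 3

3


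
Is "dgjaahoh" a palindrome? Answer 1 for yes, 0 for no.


Input: dgjaahoh
Reversed: hohaajgd
  Compare pos 0 ('d') with pos 7 ('h'): MISMATCH
  Compare pos 1 ('g') with pos 6 ('o'): MISMATCH
  Compare pos 2 ('j') with pos 5 ('h'): MISMATCH
  Compare pos 3 ('a') with pos 4 ('a'): match
Result: not a palindrome

0


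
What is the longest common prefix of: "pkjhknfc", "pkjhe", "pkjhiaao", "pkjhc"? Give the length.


Words: pkjhknfc, pkjhe, pkjhiaao, pkjhc
  Position 0: all 'p' => match
  Position 1: all 'k' => match
  Position 2: all 'j' => match
  Position 3: all 'h' => match
  Position 4: ('k', 'e', 'i', 'c') => mismatch, stop
LCP = "pkjh" (length 4)

4


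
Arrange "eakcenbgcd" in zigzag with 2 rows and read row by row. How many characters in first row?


Zigzag "eakcenbgcd" into 2 rows:
Placing characters:
  'e' => row 0
  'a' => row 1
  'k' => row 0
  'c' => row 1
  'e' => row 0
  'n' => row 1
  'b' => row 0
  'g' => row 1
  'c' => row 0
  'd' => row 1
Rows:
  Row 0: "ekebc"
  Row 1: "acngd"
First row length: 5

5


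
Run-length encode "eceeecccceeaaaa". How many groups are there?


Input: eceeecccceeaaaa
Scanning for consecutive runs:
  Group 1: 'e' x 1 (positions 0-0)
  Group 2: 'c' x 1 (positions 1-1)
  Group 3: 'e' x 3 (positions 2-4)
  Group 4: 'c' x 4 (positions 5-8)
  Group 5: 'e' x 2 (positions 9-10)
  Group 6: 'a' x 4 (positions 11-14)
Total groups: 6

6


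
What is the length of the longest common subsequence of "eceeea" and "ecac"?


LCS of "eceeea" and "ecac"
DP table:
           e    c    a    c
      0    0    0    0    0
  e   0    1    1    1    1
  c   0    1    2    2    2
  e   0    1    2    2    2
  e   0    1    2    2    2
  e   0    1    2    2    2
  a   0    1    2    3    3
LCS length = dp[6][4] = 3

3


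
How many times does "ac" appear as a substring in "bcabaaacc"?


Searching for "ac" in "bcabaaacc"
Scanning each position:
  Position 0: "bc" => no
  Position 1: "ca" => no
  Position 2: "ab" => no
  Position 3: "ba" => no
  Position 4: "aa" => no
  Position 5: "aa" => no
  Position 6: "ac" => MATCH
  Position 7: "cc" => no
Total occurrences: 1

1


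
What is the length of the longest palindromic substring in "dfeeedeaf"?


Input: "dfeeedeaf"
Checking substrings for palindromes:
  [2:5] "eee" (len 3) => palindrome
  [4:7] "ede" (len 3) => palindrome
  [2:4] "ee" (len 2) => palindrome
  [3:5] "ee" (len 2) => palindrome
Longest palindromic substring: "eee" with length 3

3


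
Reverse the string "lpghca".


Input: lpghca
Reading characters right to left:
  Position 5: 'a'
  Position 4: 'c'
  Position 3: 'h'
  Position 2: 'g'
  Position 1: 'p'
  Position 0: 'l'
Reversed: achgpl

achgpl


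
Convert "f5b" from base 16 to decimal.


Input: "f5b" in base 16
Positional expansion:
  Digit 'f' (value 15) x 16^2 = 3840
  Digit '5' (value 5) x 16^1 = 80
  Digit 'b' (value 11) x 16^0 = 11
Sum = 3931

3931


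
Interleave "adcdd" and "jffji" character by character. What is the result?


Interleaving "adcdd" and "jffji":
  Position 0: 'a' from first, 'j' from second => "aj"
  Position 1: 'd' from first, 'f' from second => "df"
  Position 2: 'c' from first, 'f' from second => "cf"
  Position 3: 'd' from first, 'j' from second => "dj"
  Position 4: 'd' from first, 'i' from second => "di"
Result: ajdfcfdjdi

ajdfcfdjdi


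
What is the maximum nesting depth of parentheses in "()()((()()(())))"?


Input: "()()((()()(())))"
Tracking depth:
  Position 0 '(': depth becomes 1
  Position 1 ')': depth becomes 0
  Position 2 '(': depth becomes 1
  Position 3 ')': depth becomes 0
  Position 4 '(': depth becomes 1
  Position 5 '(': depth becomes 2
  Position 6 '(': depth becomes 3
  Position 7 ')': depth becomes 2
  Position 8 '(': depth becomes 3
  Position 9 ')': depth becomes 2
  Position 10 '(': depth becomes 3
  Position 11 '(': depth becomes 4
  Position 12 ')': depth becomes 3
  Position 13 ')': depth becomes 2
  Position 14 ')': depth becomes 1
  Position 15 ')': depth becomes 0
Maximum depth reached: 4

4


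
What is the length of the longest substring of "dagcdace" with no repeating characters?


Input: "dagcdace"
Sliding window (track last position of each char):
  Position 0 ('d'): window [0,0] length 1 -- new best
  Position 1 ('a'): window [0,1] length 2 -- new best
  Position 2 ('g'): window [0,2] length 3 -- new best
  Position 3 ('c'): window [0,3] length 4 -- new best
  Position 4 ('d'): repeat (last at 0), move window start to 1
  Position 4 ('d'): window [1,4] length 4
  Position 5 ('a'): repeat (last at 1), move window start to 2
  Position 5 ('a'): window [2,5] length 4
  Position 6 ('c'): repeat (last at 3), move window start to 4
  Position 6 ('c'): window [4,6] length 3
  Position 7 ('e'): window [4,7] length 4
Longest substring with no repeats: "dagc" with length 4

4


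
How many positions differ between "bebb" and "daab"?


Comparing "bebb" and "daab" position by position:
  Position 0: 'b' vs 'd' => DIFFER
  Position 1: 'e' vs 'a' => DIFFER
  Position 2: 'b' vs 'a' => DIFFER
  Position 3: 'b' vs 'b' => same
Positions that differ: 3

3


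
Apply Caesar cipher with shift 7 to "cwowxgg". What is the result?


Caesar cipher: shift "cwowxgg" by 7
  'c' (pos 2) + 7 = pos 9 = 'j'
  'w' (pos 22) + 7 = pos 3 = 'd'
  'o' (pos 14) + 7 = pos 21 = 'v'
  'w' (pos 22) + 7 = pos 3 = 'd'
  'x' (pos 23) + 7 = pos 4 = 'e'
  'g' (pos 6) + 7 = pos 13 = 'n'
  'g' (pos 6) + 7 = pos 13 = 'n'
Result: jdvdenn

jdvdenn


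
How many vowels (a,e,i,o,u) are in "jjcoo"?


Input: jjcoo
Checking each character:
  'j' at position 0: consonant
  'j' at position 1: consonant
  'c' at position 2: consonant
  'o' at position 3: vowel (running total: 1)
  'o' at position 4: vowel (running total: 2)
Total vowels: 2

2


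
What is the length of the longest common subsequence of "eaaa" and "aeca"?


LCS of "eaaa" and "aeca"
DP table:
           a    e    c    a
      0    0    0    0    0
  e   0    0    1    1    1
  a   0    1    1    1    2
  a   0    1    1    1    2
  a   0    1    1    1    2
LCS length = dp[4][4] = 2

2


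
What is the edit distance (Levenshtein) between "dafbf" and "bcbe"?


Computing edit distance: "dafbf" -> "bcbe"
DP table:
           b    c    b    e
      0    1    2    3    4
  d   1    1    2    3    4
  a   2    2    2    3    4
  f   3    3    3    3    4
  b   4    3    4    3    4
  f   5    4    4    4    4
Edit distance = dp[5][4] = 4

4


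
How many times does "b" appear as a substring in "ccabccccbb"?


Searching for "b" in "ccabccccbb"
Scanning each position:
  Position 0: "c" => no
  Position 1: "c" => no
  Position 2: "a" => no
  Position 3: "b" => MATCH
  Position 4: "c" => no
  Position 5: "c" => no
  Position 6: "c" => no
  Position 7: "c" => no
  Position 8: "b" => MATCH
  Position 9: "b" => MATCH
Total occurrences: 3

3


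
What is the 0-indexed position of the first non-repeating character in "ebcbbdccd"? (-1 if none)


Input: ebcbbdccd
Character frequencies:
  'b': 3
  'c': 3
  'd': 2
  'e': 1
Scanning left to right for freq == 1:
  Position 0 ('e'): unique! => answer = 0

0


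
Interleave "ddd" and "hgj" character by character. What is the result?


Interleaving "ddd" and "hgj":
  Position 0: 'd' from first, 'h' from second => "dh"
  Position 1: 'd' from first, 'g' from second => "dg"
  Position 2: 'd' from first, 'j' from second => "dj"
Result: dhdgdj

dhdgdj


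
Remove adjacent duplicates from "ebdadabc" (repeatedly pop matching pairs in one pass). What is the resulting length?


Input: ebdadabc
Stack-based adjacent duplicate removal:
  Read 'e': push. Stack: e
  Read 'b': push. Stack: eb
  Read 'd': push. Stack: ebd
  Read 'a': push. Stack: ebda
  Read 'd': push. Stack: ebdad
  Read 'a': push. Stack: ebdada
  Read 'b': push. Stack: ebdadab
  Read 'c': push. Stack: ebdadabc
Final stack: "ebdadabc" (length 8)

8


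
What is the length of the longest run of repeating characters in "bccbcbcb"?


Input: "bccbcbcb"
Scanning for longest run:
  Position 1 ('c'): new char, reset run to 1
  Position 2 ('c'): continues run of 'c', length=2
  Position 3 ('b'): new char, reset run to 1
  Position 4 ('c'): new char, reset run to 1
  Position 5 ('b'): new char, reset run to 1
  Position 6 ('c'): new char, reset run to 1
  Position 7 ('b'): new char, reset run to 1
Longest run: 'c' with length 2

2


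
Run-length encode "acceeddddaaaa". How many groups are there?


Input: acceeddddaaaa
Scanning for consecutive runs:
  Group 1: 'a' x 1 (positions 0-0)
  Group 2: 'c' x 2 (positions 1-2)
  Group 3: 'e' x 2 (positions 3-4)
  Group 4: 'd' x 4 (positions 5-8)
  Group 5: 'a' x 4 (positions 9-12)
Total groups: 5

5


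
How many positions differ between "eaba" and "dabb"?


Comparing "eaba" and "dabb" position by position:
  Position 0: 'e' vs 'd' => DIFFER
  Position 1: 'a' vs 'a' => same
  Position 2: 'b' vs 'b' => same
  Position 3: 'a' vs 'b' => DIFFER
Positions that differ: 2

2


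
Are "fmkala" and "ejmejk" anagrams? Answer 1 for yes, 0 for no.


Strings: "fmkala", "ejmejk"
Sorted first:  aafklm
Sorted second: eejjkm
Differ at position 0: 'a' vs 'e' => not anagrams

0


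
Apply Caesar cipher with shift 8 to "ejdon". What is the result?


Caesar cipher: shift "ejdon" by 8
  'e' (pos 4) + 8 = pos 12 = 'm'
  'j' (pos 9) + 8 = pos 17 = 'r'
  'd' (pos 3) + 8 = pos 11 = 'l'
  'o' (pos 14) + 8 = pos 22 = 'w'
  'n' (pos 13) + 8 = pos 21 = 'v'
Result: mrlwv

mrlwv


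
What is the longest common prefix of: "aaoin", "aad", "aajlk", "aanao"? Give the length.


Words: aaoin, aad, aajlk, aanao
  Position 0: all 'a' => match
  Position 1: all 'a' => match
  Position 2: ('o', 'd', 'j', 'n') => mismatch, stop
LCP = "aa" (length 2)

2


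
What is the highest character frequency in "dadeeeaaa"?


Input: dadeeeaaa
Character counts:
  'a': 4
  'd': 2
  'e': 3
Maximum frequency: 4

4


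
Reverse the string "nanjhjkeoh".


Input: nanjhjkeoh
Reading characters right to left:
  Position 9: 'h'
  Position 8: 'o'
  Position 7: 'e'
  Position 6: 'k'
  Position 5: 'j'
  Position 4: 'h'
  Position 3: 'j'
  Position 2: 'n'
  Position 1: 'a'
  Position 0: 'n'
Reversed: hoekjhjnan

hoekjhjnan


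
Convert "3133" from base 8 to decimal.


Input: "3133" in base 8
Positional expansion:
  Digit '3' (value 3) x 8^3 = 1536
  Digit '1' (value 1) x 8^2 = 64
  Digit '3' (value 3) x 8^1 = 24
  Digit '3' (value 3) x 8^0 = 3
Sum = 1627

1627


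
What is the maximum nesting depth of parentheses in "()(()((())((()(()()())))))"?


Input: "()(()((())((()(()()())))))"
Tracking depth:
  Position 0 '(': depth becomes 1
  Position 1 ')': depth becomes 0
  Position 2 '(': depth becomes 1
  Position 3 '(': depth becomes 2
  Position 4 ')': depth becomes 1
  Position 5 '(': depth becomes 2
  Position 6 '(': depth becomes 3
  Position 7 '(': depth becomes 4
  Position 8 ')': depth becomes 3
  Position 9 ')': depth becomes 2
  Position 10 '(': depth becomes 3
  Position 11 '(': depth becomes 4
  Position 12 '(': depth becomes 5
  Position 13 ')': depth becomes 4
  Position 14 '(': depth becomes 5
  Position 15 '(': depth becomes 6
  Position 16 ')': depth becomes 5
  Position 17 '(': depth becomes 6
  Position 18 ')': depth becomes 5
  Position 19 '(': depth becomes 6
  Position 20 ')': depth becomes 5
  Position 21 ')': depth becomes 4
  Position 22 ')': depth becomes 3
  Position 23 ')': depth becomes 2
  Position 24 ')': depth becomes 1
  Position 25 ')': depth becomes 0
Maximum depth reached: 6

6


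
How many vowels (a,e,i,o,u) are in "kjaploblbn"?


Input: kjaploblbn
Checking each character:
  'k' at position 0: consonant
  'j' at position 1: consonant
  'a' at position 2: vowel (running total: 1)
  'p' at position 3: consonant
  'l' at position 4: consonant
  'o' at position 5: vowel (running total: 2)
  'b' at position 6: consonant
  'l' at position 7: consonant
  'b' at position 8: consonant
  'n' at position 9: consonant
Total vowels: 2

2


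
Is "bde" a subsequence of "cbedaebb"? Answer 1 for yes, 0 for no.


Check if "bde" is a subsequence of "cbedaebb"
Greedy scan:
  Position 0 ('c'): no match needed
  Position 1 ('b'): matches sub[0] = 'b'
  Position 2 ('e'): no match needed
  Position 3 ('d'): matches sub[1] = 'd'
  Position 4 ('a'): no match needed
  Position 5 ('e'): matches sub[2] = 'e'
  Position 6 ('b'): no match needed
  Position 7 ('b'): no match needed
All 3 characters matched => is a subsequence

1


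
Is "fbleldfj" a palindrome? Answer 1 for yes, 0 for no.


Input: fbleldfj
Reversed: jfdlelbf
  Compare pos 0 ('f') with pos 7 ('j'): MISMATCH
  Compare pos 1 ('b') with pos 6 ('f'): MISMATCH
  Compare pos 2 ('l') with pos 5 ('d'): MISMATCH
  Compare pos 3 ('e') with pos 4 ('l'): MISMATCH
Result: not a palindrome

0


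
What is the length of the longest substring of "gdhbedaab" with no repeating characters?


Input: "gdhbedaab"
Sliding window (track last position of each char):
  Position 0 ('g'): window [0,0] length 1 -- new best
  Position 1 ('d'): window [0,1] length 2 -- new best
  Position 2 ('h'): window [0,2] length 3 -- new best
  Position 3 ('b'): window [0,3] length 4 -- new best
  Position 4 ('e'): window [0,4] length 5 -- new best
  Position 5 ('d'): repeat (last at 1), move window start to 2
  Position 5 ('d'): window [2,5] length 4
  Position 6 ('a'): window [2,6] length 5
  Position 7 ('a'): repeat (last at 6), move window start to 7
  Position 7 ('a'): window [7,7] length 1
  Position 8 ('b'): window [7,8] length 2
Longest substring with no repeats: "gdhbe" with length 5

5


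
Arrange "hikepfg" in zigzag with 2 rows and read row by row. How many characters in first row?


Zigzag "hikepfg" into 2 rows:
Placing characters:
  'h' => row 0
  'i' => row 1
  'k' => row 0
  'e' => row 1
  'p' => row 0
  'f' => row 1
  'g' => row 0
Rows:
  Row 0: "hkpg"
  Row 1: "ief"
First row length: 4

4


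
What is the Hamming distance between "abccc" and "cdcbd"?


Comparing "abccc" and "cdcbd" position by position:
  Position 0: 'a' vs 'c' => differ
  Position 1: 'b' vs 'd' => differ
  Position 2: 'c' vs 'c' => same
  Position 3: 'c' vs 'b' => differ
  Position 4: 'c' vs 'd' => differ
Total differences (Hamming distance): 4

4


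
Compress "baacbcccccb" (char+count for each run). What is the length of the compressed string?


Input: baacbcccccb
Runs:
  'b' x 1 => "b1"
  'a' x 2 => "a2"
  'c' x 1 => "c1"
  'b' x 1 => "b1"
  'c' x 5 => "c5"
  'b' x 1 => "b1"
Compressed: "b1a2c1b1c5b1"
Compressed length: 12

12


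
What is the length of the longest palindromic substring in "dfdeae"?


Input: "dfdeae"
Checking substrings for palindromes:
  [0:3] "dfd" (len 3) => palindrome
  [3:6] "eae" (len 3) => palindrome
Longest palindromic substring: "dfd" with length 3

3


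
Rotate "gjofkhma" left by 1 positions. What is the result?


Input: "gjofkhma", rotate left by 1
First 1 characters: "g"
Remaining characters: "jofkhma"
Concatenate remaining + first: "jofkhma" + "g" = "jofkhmag"

jofkhmag


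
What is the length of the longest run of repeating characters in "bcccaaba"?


Input: "bcccaaba"
Scanning for longest run:
  Position 1 ('c'): new char, reset run to 1
  Position 2 ('c'): continues run of 'c', length=2
  Position 3 ('c'): continues run of 'c', length=3
  Position 4 ('a'): new char, reset run to 1
  Position 5 ('a'): continues run of 'a', length=2
  Position 6 ('b'): new char, reset run to 1
  Position 7 ('a'): new char, reset run to 1
Longest run: 'c' with length 3

3


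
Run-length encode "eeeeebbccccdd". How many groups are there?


Input: eeeeebbccccdd
Scanning for consecutive runs:
  Group 1: 'e' x 5 (positions 0-4)
  Group 2: 'b' x 2 (positions 5-6)
  Group 3: 'c' x 4 (positions 7-10)
  Group 4: 'd' x 2 (positions 11-12)
Total groups: 4

4


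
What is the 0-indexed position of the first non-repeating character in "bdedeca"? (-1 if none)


Input: bdedeca
Character frequencies:
  'a': 1
  'b': 1
  'c': 1
  'd': 2
  'e': 2
Scanning left to right for freq == 1:
  Position 0 ('b'): unique! => answer = 0

0


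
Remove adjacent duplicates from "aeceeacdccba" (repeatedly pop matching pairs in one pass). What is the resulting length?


Input: aeceeacdccba
Stack-based adjacent duplicate removal:
  Read 'a': push. Stack: a
  Read 'e': push. Stack: ae
  Read 'c': push. Stack: aec
  Read 'e': push. Stack: aece
  Read 'e': matches stack top 'e' => pop. Stack: aec
  Read 'a': push. Stack: aeca
  Read 'c': push. Stack: aecac
  Read 'd': push. Stack: aecacd
  Read 'c': push. Stack: aecacdc
  Read 'c': matches stack top 'c' => pop. Stack: aecacd
  Read 'b': push. Stack: aecacdb
  Read 'a': push. Stack: aecacdba
Final stack: "aecacdba" (length 8)

8


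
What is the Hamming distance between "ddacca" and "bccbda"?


Comparing "ddacca" and "bccbda" position by position:
  Position 0: 'd' vs 'b' => differ
  Position 1: 'd' vs 'c' => differ
  Position 2: 'a' vs 'c' => differ
  Position 3: 'c' vs 'b' => differ
  Position 4: 'c' vs 'd' => differ
  Position 5: 'a' vs 'a' => same
Total differences (Hamming distance): 5

5


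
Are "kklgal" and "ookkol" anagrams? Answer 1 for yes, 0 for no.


Strings: "kklgal", "ookkol"
Sorted first:  agkkll
Sorted second: kklooo
Differ at position 0: 'a' vs 'k' => not anagrams

0


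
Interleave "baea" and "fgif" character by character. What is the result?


Interleaving "baea" and "fgif":
  Position 0: 'b' from first, 'f' from second => "bf"
  Position 1: 'a' from first, 'g' from second => "ag"
  Position 2: 'e' from first, 'i' from second => "ei"
  Position 3: 'a' from first, 'f' from second => "af"
Result: bfageiaf

bfageiaf


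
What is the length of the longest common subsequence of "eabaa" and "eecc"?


LCS of "eabaa" and "eecc"
DP table:
           e    e    c    c
      0    0    0    0    0
  e   0    1    1    1    1
  a   0    1    1    1    1
  b   0    1    1    1    1
  a   0    1    1    1    1
  a   0    1    1    1    1
LCS length = dp[5][4] = 1

1


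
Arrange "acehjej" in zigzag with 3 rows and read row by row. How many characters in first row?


Zigzag "acehjej" into 3 rows:
Placing characters:
  'a' => row 0
  'c' => row 1
  'e' => row 2
  'h' => row 1
  'j' => row 0
  'e' => row 1
  'j' => row 2
Rows:
  Row 0: "aj"
  Row 1: "che"
  Row 2: "ej"
First row length: 2

2


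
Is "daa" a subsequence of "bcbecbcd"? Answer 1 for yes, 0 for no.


Check if "daa" is a subsequence of "bcbecbcd"
Greedy scan:
  Position 0 ('b'): no match needed
  Position 1 ('c'): no match needed
  Position 2 ('b'): no match needed
  Position 3 ('e'): no match needed
  Position 4 ('c'): no match needed
  Position 5 ('b'): no match needed
  Position 6 ('c'): no match needed
  Position 7 ('d'): matches sub[0] = 'd'
Only matched 1/3 characters => not a subsequence

0


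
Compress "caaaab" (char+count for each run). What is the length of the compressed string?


Input: caaaab
Runs:
  'c' x 1 => "c1"
  'a' x 4 => "a4"
  'b' x 1 => "b1"
Compressed: "c1a4b1"
Compressed length: 6

6


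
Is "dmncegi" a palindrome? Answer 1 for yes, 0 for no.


Input: dmncegi
Reversed: igecnmd
  Compare pos 0 ('d') with pos 6 ('i'): MISMATCH
  Compare pos 1 ('m') with pos 5 ('g'): MISMATCH
  Compare pos 2 ('n') with pos 4 ('e'): MISMATCH
Result: not a palindrome

0


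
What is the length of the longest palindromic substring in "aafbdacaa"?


Input: "aafbdacaa"
Checking substrings for palindromes:
  [5:8] "aca" (len 3) => palindrome
  [0:2] "aa" (len 2) => palindrome
  [7:9] "aa" (len 2) => palindrome
Longest palindromic substring: "aca" with length 3

3


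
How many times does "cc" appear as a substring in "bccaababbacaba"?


Searching for "cc" in "bccaababbacaba"
Scanning each position:
  Position 0: "bc" => no
  Position 1: "cc" => MATCH
  Position 2: "ca" => no
  Position 3: "aa" => no
  Position 4: "ab" => no
  Position 5: "ba" => no
  Position 6: "ab" => no
  Position 7: "bb" => no
  Position 8: "ba" => no
  Position 9: "ac" => no
  Position 10: "ca" => no
  Position 11: "ab" => no
  Position 12: "ba" => no
Total occurrences: 1

1


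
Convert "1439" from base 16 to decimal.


Input: "1439" in base 16
Positional expansion:
  Digit '1' (value 1) x 16^3 = 4096
  Digit '4' (value 4) x 16^2 = 1024
  Digit '3' (value 3) x 16^1 = 48
  Digit '9' (value 9) x 16^0 = 9
Sum = 5177

5177


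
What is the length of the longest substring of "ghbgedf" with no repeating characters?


Input: "ghbgedf"
Sliding window (track last position of each char):
  Position 0 ('g'): window [0,0] length 1 -- new best
  Position 1 ('h'): window [0,1] length 2 -- new best
  Position 2 ('b'): window [0,2] length 3 -- new best
  Position 3 ('g'): repeat (last at 0), move window start to 1
  Position 3 ('g'): window [1,3] length 3
  Position 4 ('e'): window [1,4] length 4 -- new best
  Position 5 ('d'): window [1,5] length 5 -- new best
  Position 6 ('f'): window [1,6] length 6 -- new best
Longest substring with no repeats: "hbgedf" with length 6

6


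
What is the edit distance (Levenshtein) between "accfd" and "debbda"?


Computing edit distance: "accfd" -> "debbda"
DP table:
           d    e    b    b    d    a
      0    1    2    3    4    5    6
  a   1    1    2    3    4    5    5
  c   2    2    2    3    4    5    6
  c   3    3    3    3    4    5    6
  f   4    4    4    4    4    5    6
  d   5    4    5    5    5    4    5
Edit distance = dp[5][6] = 5

5


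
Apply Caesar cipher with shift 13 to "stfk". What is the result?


Caesar cipher: shift "stfk" by 13
  's' (pos 18) + 13 = pos 5 = 'f'
  't' (pos 19) + 13 = pos 6 = 'g'
  'f' (pos 5) + 13 = pos 18 = 's'
  'k' (pos 10) + 13 = pos 23 = 'x'
Result: fgsx

fgsx


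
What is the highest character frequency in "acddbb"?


Input: acddbb
Character counts:
  'a': 1
  'b': 2
  'c': 1
  'd': 2
Maximum frequency: 2

2


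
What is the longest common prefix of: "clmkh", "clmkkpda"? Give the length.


Words: clmkh, clmkkpda
  Position 0: all 'c' => match
  Position 1: all 'l' => match
  Position 2: all 'm' => match
  Position 3: all 'k' => match
  Position 4: ('h', 'k') => mismatch, stop
LCP = "clmk" (length 4)

4


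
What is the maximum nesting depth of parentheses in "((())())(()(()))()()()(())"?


Input: "((())())(()(()))()()()(())"
Tracking depth:
  Position 0 '(': depth becomes 1
  Position 1 '(': depth becomes 2
  Position 2 '(': depth becomes 3
  Position 3 ')': depth becomes 2
  Position 4 ')': depth becomes 1
  Position 5 '(': depth becomes 2
  Position 6 ')': depth becomes 1
  Position 7 ')': depth becomes 0
  Position 8 '(': depth becomes 1
  Position 9 '(': depth becomes 2
  Position 10 ')': depth becomes 1
  Position 11 '(': depth becomes 2
  Position 12 '(': depth becomes 3
  Position 13 ')': depth becomes 2
  Position 14 ')': depth becomes 1
  Position 15 ')': depth becomes 0
  Position 16 '(': depth becomes 1
  Position 17 ')': depth becomes 0
  Position 18 '(': depth becomes 1
  Position 19 ')': depth becomes 0
  Position 20 '(': depth becomes 1
  Position 21 ')': depth becomes 0
  Position 22 '(': depth becomes 1
  Position 23 '(': depth becomes 2
  Position 24 ')': depth becomes 1
  Position 25 ')': depth becomes 0
Maximum depth reached: 3

3


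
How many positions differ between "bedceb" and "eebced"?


Comparing "bedceb" and "eebced" position by position:
  Position 0: 'b' vs 'e' => DIFFER
  Position 1: 'e' vs 'e' => same
  Position 2: 'd' vs 'b' => DIFFER
  Position 3: 'c' vs 'c' => same
  Position 4: 'e' vs 'e' => same
  Position 5: 'b' vs 'd' => DIFFER
Positions that differ: 3

3


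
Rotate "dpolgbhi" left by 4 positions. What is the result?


Input: "dpolgbhi", rotate left by 4
First 4 characters: "dpol"
Remaining characters: "gbhi"
Concatenate remaining + first: "gbhi" + "dpol" = "gbhidpol"

gbhidpol


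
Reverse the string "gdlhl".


Input: gdlhl
Reading characters right to left:
  Position 4: 'l'
  Position 3: 'h'
  Position 2: 'l'
  Position 1: 'd'
  Position 0: 'g'
Reversed: lhldg

lhldg


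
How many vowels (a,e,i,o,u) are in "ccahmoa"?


Input: ccahmoa
Checking each character:
  'c' at position 0: consonant
  'c' at position 1: consonant
  'a' at position 2: vowel (running total: 1)
  'h' at position 3: consonant
  'm' at position 4: consonant
  'o' at position 5: vowel (running total: 2)
  'a' at position 6: vowel (running total: 3)
Total vowels: 3

3


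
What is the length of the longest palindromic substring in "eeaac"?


Input: "eeaac"
Checking substrings for palindromes:
  [0:2] "ee" (len 2) => palindrome
  [2:4] "aa" (len 2) => palindrome
Longest palindromic substring: "ee" with length 2

2


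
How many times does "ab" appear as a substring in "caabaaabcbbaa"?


Searching for "ab" in "caabaaabcbbaa"
Scanning each position:
  Position 0: "ca" => no
  Position 1: "aa" => no
  Position 2: "ab" => MATCH
  Position 3: "ba" => no
  Position 4: "aa" => no
  Position 5: "aa" => no
  Position 6: "ab" => MATCH
  Position 7: "bc" => no
  Position 8: "cb" => no
  Position 9: "bb" => no
  Position 10: "ba" => no
  Position 11: "aa" => no
Total occurrences: 2

2


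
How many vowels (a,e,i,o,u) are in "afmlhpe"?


Input: afmlhpe
Checking each character:
  'a' at position 0: vowel (running total: 1)
  'f' at position 1: consonant
  'm' at position 2: consonant
  'l' at position 3: consonant
  'h' at position 4: consonant
  'p' at position 5: consonant
  'e' at position 6: vowel (running total: 2)
Total vowels: 2

2


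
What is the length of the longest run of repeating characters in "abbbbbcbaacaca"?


Input: "abbbbbcbaacaca"
Scanning for longest run:
  Position 1 ('b'): new char, reset run to 1
  Position 2 ('b'): continues run of 'b', length=2
  Position 3 ('b'): continues run of 'b', length=3
  Position 4 ('b'): continues run of 'b', length=4
  Position 5 ('b'): continues run of 'b', length=5
  Position 6 ('c'): new char, reset run to 1
  Position 7 ('b'): new char, reset run to 1
  Position 8 ('a'): new char, reset run to 1
  Position 9 ('a'): continues run of 'a', length=2
  Position 10 ('c'): new char, reset run to 1
  Position 11 ('a'): new char, reset run to 1
  Position 12 ('c'): new char, reset run to 1
  Position 13 ('a'): new char, reset run to 1
Longest run: 'b' with length 5

5


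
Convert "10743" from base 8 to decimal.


Input: "10743" in base 8
Positional expansion:
  Digit '1' (value 1) x 8^4 = 4096
  Digit '0' (value 0) x 8^3 = 0
  Digit '7' (value 7) x 8^2 = 448
  Digit '4' (value 4) x 8^1 = 32
  Digit '3' (value 3) x 8^0 = 3
Sum = 4579

4579


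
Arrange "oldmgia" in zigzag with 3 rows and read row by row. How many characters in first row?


Zigzag "oldmgia" into 3 rows:
Placing characters:
  'o' => row 0
  'l' => row 1
  'd' => row 2
  'm' => row 1
  'g' => row 0
  'i' => row 1
  'a' => row 2
Rows:
  Row 0: "og"
  Row 1: "lmi"
  Row 2: "da"
First row length: 2

2
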